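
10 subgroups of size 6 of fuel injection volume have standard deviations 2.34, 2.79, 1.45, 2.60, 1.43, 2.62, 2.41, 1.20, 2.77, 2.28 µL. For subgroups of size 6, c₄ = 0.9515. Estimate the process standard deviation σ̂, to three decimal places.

s̄ = (2.34 + 2.79 + 1.45 + 2.60 + 1.43 + 2.62 + 2.41 + 1.20 + 2.77 + 2.28) / 10 = 2.1890
σ̂ = s̄ / c₄ = 2.1890 / 0.9515 = 2.3006

2.301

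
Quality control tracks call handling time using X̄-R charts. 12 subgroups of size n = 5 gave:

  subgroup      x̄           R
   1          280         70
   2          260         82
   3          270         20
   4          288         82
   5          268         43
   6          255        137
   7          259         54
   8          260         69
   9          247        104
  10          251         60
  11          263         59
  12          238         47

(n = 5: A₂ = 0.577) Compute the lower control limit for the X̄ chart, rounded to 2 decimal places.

X̄̄ = (280 + 260 + 270 + 288 + 268 + 255 + 259 + 260 + 247 + 251 + 263 + 238) / 12 = 3139.0000 / 12 = 261.5833
R̄ = (70 + 82 + 20 + 82 + 43 + 137 + 54 + 69 + 104 + 60 + 59 + 47) / 12 = 827.0000 / 12 = 68.9167
LCL = X̄̄ − A₂·R̄ = 261.5833 − 0.577 × 68.9167 = 221.8184

221.82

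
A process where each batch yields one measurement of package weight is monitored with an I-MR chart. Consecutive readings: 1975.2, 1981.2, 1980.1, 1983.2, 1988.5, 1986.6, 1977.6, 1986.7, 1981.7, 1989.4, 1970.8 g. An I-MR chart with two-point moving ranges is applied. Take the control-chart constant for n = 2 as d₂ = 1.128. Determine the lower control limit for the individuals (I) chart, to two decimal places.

1964.14

X̄ = (1975.2 + 1981.2 + 1980.1 + 1983.2 + 1988.5 + 1986.6 + 1977.6 + 1986.7 + 1981.7 + 1989.4 + 1970.8) / 11 = 1981.9091
Moving ranges: 6.0, 1.1, 3.1, 5.3, 1.9, 9.0, 9.1, 5.0, 7.7, 18.6; M̄R̄ = 66.8000 / 10 = 6.6800
LCL = X̄ − 3·M̄R̄/d₂ = 1981.9091 − 3 × 6.6800 / 1.128 = 1964.1431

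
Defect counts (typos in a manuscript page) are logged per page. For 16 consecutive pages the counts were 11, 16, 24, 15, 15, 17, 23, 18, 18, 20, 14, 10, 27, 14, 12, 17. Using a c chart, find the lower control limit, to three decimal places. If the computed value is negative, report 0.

c̄ = (11 + 16 + 24 + 15 + 15 + 17 + 23 + 18 + 18 + 20 + 14 + 10 + 27 + 14 + 12 + 17) / 16 = 271 / 16 = 16.9375
LCL = c̄ − 3√c̄ = 16.9375 − 3 × 4.1155 = 4.5909

4.591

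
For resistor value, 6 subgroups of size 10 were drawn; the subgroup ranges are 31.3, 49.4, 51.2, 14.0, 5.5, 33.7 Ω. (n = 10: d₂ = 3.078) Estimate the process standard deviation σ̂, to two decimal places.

10.02

R̄ = (31.3 + 49.4 + 51.2 + 14.0 + 5.5 + 33.7) / 6 = 30.8500
σ̂ = R̄ / d₂ = 30.8500 / 3.078 = 10.0227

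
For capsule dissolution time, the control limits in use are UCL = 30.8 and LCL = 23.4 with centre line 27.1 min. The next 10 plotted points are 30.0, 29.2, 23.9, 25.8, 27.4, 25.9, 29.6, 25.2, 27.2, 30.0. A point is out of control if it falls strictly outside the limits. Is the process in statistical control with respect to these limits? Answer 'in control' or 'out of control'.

in control

All 10 points lie within [23.4, 30.8].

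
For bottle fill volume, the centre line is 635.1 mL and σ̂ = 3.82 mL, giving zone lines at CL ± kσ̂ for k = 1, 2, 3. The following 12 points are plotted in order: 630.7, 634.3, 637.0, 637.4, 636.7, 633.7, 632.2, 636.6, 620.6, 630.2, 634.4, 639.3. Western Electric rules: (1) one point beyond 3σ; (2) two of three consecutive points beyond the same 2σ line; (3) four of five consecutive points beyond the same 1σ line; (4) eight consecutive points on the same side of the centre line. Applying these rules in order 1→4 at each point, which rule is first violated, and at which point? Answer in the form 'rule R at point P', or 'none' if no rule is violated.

Zone of each point (C = within 1σ̂, B = 1σ̂–2σ̂, A = 2σ̂–3σ̂, * = beyond 3σ̂; sign = side of CL): 1:-B, 2:-C, 3:+C, 4:+C, 5:+C, 6:-C, 7:-C, 8:+C, 9:-*, 10:-B, 11:-C, 12:+B
Rule 1 (one point beyond the 3σ limits) is satisfied at point 9.

rule 1 at point 9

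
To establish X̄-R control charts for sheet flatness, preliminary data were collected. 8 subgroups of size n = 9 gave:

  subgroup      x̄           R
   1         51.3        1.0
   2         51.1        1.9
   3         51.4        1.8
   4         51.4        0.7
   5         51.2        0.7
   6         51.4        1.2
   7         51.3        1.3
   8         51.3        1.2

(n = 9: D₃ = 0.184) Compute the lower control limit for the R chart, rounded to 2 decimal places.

R̄ = (1.0 + 1.9 + 1.8 + 0.7 + 0.7 + 1.2 + 1.3 + 1.2) / 8 = 9.8000 / 8 = 1.2250
LCL_R = D₃·R̄ = 0.184 × 1.2250 = 0.2254

0.23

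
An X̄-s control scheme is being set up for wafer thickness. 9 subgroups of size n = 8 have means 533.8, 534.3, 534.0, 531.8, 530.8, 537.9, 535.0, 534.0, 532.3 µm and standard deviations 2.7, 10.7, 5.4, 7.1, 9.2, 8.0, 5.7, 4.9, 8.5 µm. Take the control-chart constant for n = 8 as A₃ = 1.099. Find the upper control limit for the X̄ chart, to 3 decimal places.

541.362

X̄̄ = (533.8 + 534.3 + 534.0 + 531.8 + 530.8 + 537.9 + 535.0 + 534.0 + 532.3) / 9 = 533.7667
s̄ = (2.7 + 10.7 + 5.4 + 7.1 + 9.2 + 8.0 + 5.7 + 4.9 + 8.5) / 9 = 6.9111
UCL = X̄̄ + A₃·s̄ = 533.7667 + 1.099 × 6.9111 = 541.3620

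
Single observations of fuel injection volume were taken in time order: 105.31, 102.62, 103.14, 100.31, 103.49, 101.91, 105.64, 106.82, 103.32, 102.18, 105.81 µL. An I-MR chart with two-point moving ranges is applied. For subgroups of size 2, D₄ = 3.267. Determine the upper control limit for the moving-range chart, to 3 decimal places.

7.834

Moving ranges: 2.69, 0.52, 2.83, 3.18, 1.58, 3.73, 1.18, 3.50, 1.14, 3.63; M̄R̄ = 23.9800 / 10 = 2.3980
UCL_MR = D₄·M̄R̄ = 3.267 × 2.3980 = 7.8343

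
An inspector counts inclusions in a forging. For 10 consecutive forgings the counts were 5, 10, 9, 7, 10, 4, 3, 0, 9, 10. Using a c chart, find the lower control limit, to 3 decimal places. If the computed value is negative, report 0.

c̄ = (5 + 10 + 9 + 7 + 10 + 4 + 3 + 0 + 9 + 10) / 10 = 67 / 10 = 6.7000
LCL = c̄ − 3√c̄ = 6.7000 − 3 × 2.5884 = -1.0653 → 0 (cannot be negative)

0.000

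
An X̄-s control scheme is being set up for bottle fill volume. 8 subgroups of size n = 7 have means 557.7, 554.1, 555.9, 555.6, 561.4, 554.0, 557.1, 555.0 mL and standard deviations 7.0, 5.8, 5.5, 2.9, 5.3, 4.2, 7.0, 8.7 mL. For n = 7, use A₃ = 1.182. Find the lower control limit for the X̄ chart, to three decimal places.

549.494

X̄̄ = (557.7 + 554.1 + 555.9 + 555.6 + 561.4 + 554.0 + 557.1 + 555.0) / 8 = 556.3500
s̄ = (7.0 + 5.8 + 5.5 + 2.9 + 5.3 + 4.2 + 7.0 + 8.7) / 8 = 5.8000
LCL = X̄̄ − A₃·s̄ = 556.3500 − 1.182 × 5.8000 = 549.4944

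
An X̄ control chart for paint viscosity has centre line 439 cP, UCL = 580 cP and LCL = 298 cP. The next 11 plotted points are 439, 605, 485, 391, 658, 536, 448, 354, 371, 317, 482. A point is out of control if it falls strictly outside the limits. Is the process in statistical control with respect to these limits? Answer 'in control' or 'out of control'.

out of control

Compare each point to [298, 580]: sample 2 = 605 > UCL; sample 5 = 658 > UCL.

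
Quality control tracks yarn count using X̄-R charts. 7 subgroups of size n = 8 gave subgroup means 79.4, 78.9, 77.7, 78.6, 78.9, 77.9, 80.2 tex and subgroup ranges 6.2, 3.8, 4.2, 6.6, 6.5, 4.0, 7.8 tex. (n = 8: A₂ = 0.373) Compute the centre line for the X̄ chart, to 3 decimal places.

X̄̄ = (79.4 + 78.9 + 77.7 + 78.6 + 78.9 + 77.9 + 80.2) / 7 = 551.6000 / 7 = 78.8000
CL = X̄̄ = 78.8000

78.800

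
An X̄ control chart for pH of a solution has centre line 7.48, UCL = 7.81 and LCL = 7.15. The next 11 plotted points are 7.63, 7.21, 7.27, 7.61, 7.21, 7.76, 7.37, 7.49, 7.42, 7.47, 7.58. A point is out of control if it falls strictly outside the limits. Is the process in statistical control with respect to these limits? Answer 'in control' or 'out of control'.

in control

All 11 points lie within [7.15, 7.81].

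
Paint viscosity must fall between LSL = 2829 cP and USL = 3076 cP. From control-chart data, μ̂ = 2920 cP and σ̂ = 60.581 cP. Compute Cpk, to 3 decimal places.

Cpu = (USL − μ̂) / (3σ̂) = (3076 − 2920) / (3 × 60.581) = 0.8584; Cpl = (μ̂ − LSL) / (3σ̂) = (2920 − 2829) / (3 × 60.581) = 0.5007; Cpk = min(Cpu, Cpl) = 0.5007

0.501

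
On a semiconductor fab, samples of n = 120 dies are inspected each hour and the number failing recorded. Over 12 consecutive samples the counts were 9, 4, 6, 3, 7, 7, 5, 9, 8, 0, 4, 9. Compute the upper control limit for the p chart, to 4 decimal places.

p̄ = Σdᵢ / (k·n) = 71 / (12 × 120) = 0.04931
UCL = p̄ + 3·√(p̄(1−p̄)/n) = 0.04931 + 3 × √(0.04931×0.95069/120) = 0.04931 + 3 × 0.01976 = 0.10860

0.1086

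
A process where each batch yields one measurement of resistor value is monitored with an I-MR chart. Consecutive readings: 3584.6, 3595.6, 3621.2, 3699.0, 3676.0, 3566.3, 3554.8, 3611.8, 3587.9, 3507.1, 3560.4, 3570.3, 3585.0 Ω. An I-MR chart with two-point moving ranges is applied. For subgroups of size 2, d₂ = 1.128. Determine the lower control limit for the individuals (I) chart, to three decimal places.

3483.429

X̄ = (3584.6 + 3595.6 + 3621.2 + 3699.0 + 3676.0 + 3566.3 + 3554.8 + 3611.8 + 3587.9 + 3507.1 + 3560.4 + 3570.3 + 3585.0) / 13 = 3593.8462
Moving ranges: 11.0, 25.6, 77.8, 23.0, 109.7, 11.5, 57.0, 23.9, 80.8, 53.3, 9.9, 14.7; M̄R̄ = 498.2000 / 12 = 41.5167
LCL = X̄ − 3·M̄R̄/d₂ = 3593.8462 − 3 × 41.5167 / 1.128 = 3483.4295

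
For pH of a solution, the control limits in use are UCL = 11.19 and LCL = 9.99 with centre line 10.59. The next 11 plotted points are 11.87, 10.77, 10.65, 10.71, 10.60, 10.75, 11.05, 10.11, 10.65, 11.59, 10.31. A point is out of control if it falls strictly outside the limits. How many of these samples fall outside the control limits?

2

Compare each point to [9.99, 11.19]: sample 1 = 11.87 > UCL; sample 10 = 11.59 > UCL.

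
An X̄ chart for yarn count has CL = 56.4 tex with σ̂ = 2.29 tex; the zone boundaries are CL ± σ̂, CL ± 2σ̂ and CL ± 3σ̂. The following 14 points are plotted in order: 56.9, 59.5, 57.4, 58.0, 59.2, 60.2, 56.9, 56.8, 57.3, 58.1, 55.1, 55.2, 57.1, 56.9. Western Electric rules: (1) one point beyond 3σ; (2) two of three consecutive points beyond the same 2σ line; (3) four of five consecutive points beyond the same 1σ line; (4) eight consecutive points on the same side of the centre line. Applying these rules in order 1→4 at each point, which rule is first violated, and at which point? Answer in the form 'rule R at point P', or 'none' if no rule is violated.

Zone of each point (C = within 1σ̂, B = 1σ̂–2σ̂, A = 2σ̂–3σ̂, * = beyond 3σ̂; sign = side of CL): 1:+C, 2:+B, 3:+C, 4:+C, 5:+B, 6:+B, 7:+C, 8:+C, 9:+C, 10:+C, 11:-C, 12:-C, 13:+C, 14:+C
Rule 4 (eight consecutive points on the same side of the centre line) is satisfied at point 8.

rule 4 at point 8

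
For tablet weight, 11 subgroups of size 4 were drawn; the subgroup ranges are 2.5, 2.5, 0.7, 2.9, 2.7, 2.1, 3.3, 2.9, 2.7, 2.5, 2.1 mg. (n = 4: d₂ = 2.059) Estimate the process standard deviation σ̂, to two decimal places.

1.19

R̄ = (2.5 + 2.5 + 0.7 + 2.9 + 2.7 + 2.1 + 3.3 + 2.9 + 2.7 + 2.5 + 2.1) / 11 = 2.4455
σ̂ = R̄ / d₂ = 2.4455 / 2.059 = 1.1877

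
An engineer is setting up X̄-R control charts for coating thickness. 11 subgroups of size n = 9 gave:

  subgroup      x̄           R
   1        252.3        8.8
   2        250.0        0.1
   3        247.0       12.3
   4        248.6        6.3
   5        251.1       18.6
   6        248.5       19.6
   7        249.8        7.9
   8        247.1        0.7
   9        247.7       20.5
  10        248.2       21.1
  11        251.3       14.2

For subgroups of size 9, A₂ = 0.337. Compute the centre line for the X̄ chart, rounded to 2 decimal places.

249.24

X̄̄ = (252.3 + 250.0 + 247.0 + 248.6 + 251.1 + 248.5 + 249.8 + 247.1 + 247.7 + 248.2 + 251.3) / 11 = 2741.6000 / 11 = 249.2364
CL = X̄̄ = 249.2364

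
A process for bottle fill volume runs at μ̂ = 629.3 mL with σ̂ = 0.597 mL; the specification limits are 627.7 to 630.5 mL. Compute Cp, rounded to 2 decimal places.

Cp = (USL − LSL) / (6σ̂) = (630.5 − 627.7) / (6 × 0.597) = 2.8000 / 3.5820 = 0.7817

0.78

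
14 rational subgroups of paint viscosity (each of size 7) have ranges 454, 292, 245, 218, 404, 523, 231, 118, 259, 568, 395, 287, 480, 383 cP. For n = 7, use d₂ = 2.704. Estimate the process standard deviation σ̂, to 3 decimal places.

128.302

R̄ = (454 + 292 + 245 + 218 + 404 + 523 + 231 + 118 + 259 + 568 + 395 + 287 + 480 + 383) / 14 = 346.9286
σ̂ = R̄ / d₂ = 346.9286 / 2.704 = 128.3020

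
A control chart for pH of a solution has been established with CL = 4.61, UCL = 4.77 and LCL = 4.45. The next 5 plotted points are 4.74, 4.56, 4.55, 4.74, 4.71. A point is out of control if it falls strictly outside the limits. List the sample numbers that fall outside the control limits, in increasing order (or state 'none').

All 5 points lie within [4.45, 4.77].

none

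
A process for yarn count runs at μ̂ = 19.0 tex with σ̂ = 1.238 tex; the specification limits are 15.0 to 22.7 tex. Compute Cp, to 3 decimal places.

1.037

Cp = (USL − LSL) / (6σ̂) = (22.7 − 15.0) / (6 × 1.238) = 7.7000 / 7.4280 = 1.0366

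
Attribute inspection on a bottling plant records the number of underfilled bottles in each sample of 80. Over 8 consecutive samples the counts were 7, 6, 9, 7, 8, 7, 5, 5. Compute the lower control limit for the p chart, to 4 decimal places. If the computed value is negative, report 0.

p̄ = Σdᵢ / (k·n) = 54 / (8 × 80) = 0.08438
LCL = p̄ − 3·√(p̄(1−p̄)/n) = 0.08438 − 3 × 0.03108 = -0.00885 → 0 (negative, so LCL = 0)

0.0000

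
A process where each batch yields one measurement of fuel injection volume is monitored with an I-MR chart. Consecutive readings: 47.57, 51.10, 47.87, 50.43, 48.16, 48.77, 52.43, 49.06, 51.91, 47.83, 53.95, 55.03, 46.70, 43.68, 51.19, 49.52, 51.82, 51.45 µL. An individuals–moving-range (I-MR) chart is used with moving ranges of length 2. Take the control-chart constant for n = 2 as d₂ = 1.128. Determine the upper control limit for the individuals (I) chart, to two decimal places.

58.76

X̄ = (47.57 + 51.10 + 47.87 + 50.43 + 48.16 + 48.77 + 52.43 + 49.06 + 51.91 + 47.83 + 53.95 + 55.03 + 46.70 + 43.68 + 51.19 + 49.52 + 51.82 + 51.45) / 18 = 49.9150
Moving ranges: 3.53, 3.23, 2.56, 2.27, 0.61, 3.66, 3.37, 2.85, 4.08, 6.12, 1.08, 8.33, 3.02, 7.51, 1.67, 2.30, 0.37; M̄R̄ = 56.5600 / 17 = 3.3271
UCL = X̄ + 3·M̄R̄/d₂ = 49.9150 + 3 × 3.3271 / 1.128 = 58.7636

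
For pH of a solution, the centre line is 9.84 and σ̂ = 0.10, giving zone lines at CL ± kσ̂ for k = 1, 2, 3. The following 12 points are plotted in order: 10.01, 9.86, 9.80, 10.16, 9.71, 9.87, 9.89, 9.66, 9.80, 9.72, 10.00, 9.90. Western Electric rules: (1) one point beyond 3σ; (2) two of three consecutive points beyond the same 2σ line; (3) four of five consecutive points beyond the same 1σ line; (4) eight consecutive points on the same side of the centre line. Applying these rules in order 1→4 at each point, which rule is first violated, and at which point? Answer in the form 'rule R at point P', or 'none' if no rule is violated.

rule 1 at point 4

Zone of each point (C = within 1σ̂, B = 1σ̂–2σ̂, A = 2σ̂–3σ̂, * = beyond 3σ̂; sign = side of CL): 1:+B, 2:+C, 3:-C, 4:+*, 5:-B, 6:+C, 7:+C, 8:-B, 9:-C, 10:-B, 11:+B, 12:+C
Rule 1 (one point beyond the 3σ limits) is satisfied at point 4.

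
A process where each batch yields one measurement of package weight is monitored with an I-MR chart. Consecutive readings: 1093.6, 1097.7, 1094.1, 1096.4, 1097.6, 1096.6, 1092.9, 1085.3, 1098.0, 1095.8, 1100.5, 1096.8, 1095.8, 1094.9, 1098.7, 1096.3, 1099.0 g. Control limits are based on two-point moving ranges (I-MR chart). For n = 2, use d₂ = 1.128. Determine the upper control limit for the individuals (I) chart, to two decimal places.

1105.46

X̄ = (1093.6 + 1097.7 + 1094.1 + 1096.4 + 1097.6 + 1096.6 + 1092.9 + 1085.3 + 1098.0 + 1095.8 + 1100.5 + 1096.8 + 1095.8 + 1094.9 + 1098.7 + 1096.3 + 1099.0) / 17 = 1095.8824
Moving ranges: 4.1, 3.6, 2.3, 1.2, 1.0, 3.7, 7.6, 12.7, 2.2, 4.7, 3.7, 1.0, 0.9, 3.8, 2.4, 2.7; M̄R̄ = 57.6000 / 16 = 3.6000
UCL = X̄ + 3·M̄R̄/d₂ = 1095.8824 + 3 × 3.6000 / 1.128 = 1105.4568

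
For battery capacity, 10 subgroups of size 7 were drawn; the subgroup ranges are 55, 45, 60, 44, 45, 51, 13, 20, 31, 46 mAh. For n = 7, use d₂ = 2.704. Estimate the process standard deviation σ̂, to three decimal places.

R̄ = (55 + 45 + 60 + 44 + 45 + 51 + 13 + 20 + 31 + 46) / 10 = 41.0000
σ̂ = R̄ / d₂ = 41.0000 / 2.704 = 15.1627

15.163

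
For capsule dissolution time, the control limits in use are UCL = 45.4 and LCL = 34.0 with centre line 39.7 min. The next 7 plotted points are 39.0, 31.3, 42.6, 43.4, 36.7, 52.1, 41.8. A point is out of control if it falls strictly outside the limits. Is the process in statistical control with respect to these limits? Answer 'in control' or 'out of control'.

Compare each point to [34.0, 45.4]: sample 2 = 31.3 < LCL; sample 6 = 52.1 > UCL.

out of control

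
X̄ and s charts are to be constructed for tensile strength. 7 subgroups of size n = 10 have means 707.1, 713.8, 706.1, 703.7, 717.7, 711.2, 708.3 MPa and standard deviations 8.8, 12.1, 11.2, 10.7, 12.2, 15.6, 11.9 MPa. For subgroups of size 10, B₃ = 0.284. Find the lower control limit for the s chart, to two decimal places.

s̄ = (8.8 + 12.1 + 11.2 + 10.7 + 12.2 + 15.6 + 11.9) / 7 = 11.7857
LCL_s = B₃·s̄ = 0.284 × 11.7857 = 3.3471

3.35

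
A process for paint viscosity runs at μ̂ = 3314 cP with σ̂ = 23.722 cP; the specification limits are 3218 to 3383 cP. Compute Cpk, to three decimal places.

Cpu = (USL − μ̂) / (3σ̂) = (3383 − 3314) / (3 × 23.722) = 0.9696; Cpl = (μ̂ − LSL) / (3σ̂) = (3314 − 3218) / (3 × 23.722) = 1.3490; Cpk = min(Cpu, Cpl) = 0.9696

0.970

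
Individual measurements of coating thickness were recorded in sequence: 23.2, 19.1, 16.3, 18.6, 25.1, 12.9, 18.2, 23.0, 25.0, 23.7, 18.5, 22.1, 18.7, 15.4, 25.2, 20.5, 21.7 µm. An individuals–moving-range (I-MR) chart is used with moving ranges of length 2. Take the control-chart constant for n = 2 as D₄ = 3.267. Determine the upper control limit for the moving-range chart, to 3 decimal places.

14.804

Moving ranges: 4.1, 2.8, 2.3, 6.5, 12.2, 5.3, 4.8, 2.0, 1.3, 5.2, 3.6, 3.4, 3.3, 9.8, 4.7, 1.2; M̄R̄ = 72.5000 / 16 = 4.5312
UCL_MR = D₄·M̄R̄ = 3.267 × 4.5312 = 14.8036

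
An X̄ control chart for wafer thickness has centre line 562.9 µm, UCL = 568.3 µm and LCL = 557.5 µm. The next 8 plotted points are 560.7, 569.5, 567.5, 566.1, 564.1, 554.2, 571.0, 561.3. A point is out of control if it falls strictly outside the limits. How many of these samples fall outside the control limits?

Compare each point to [557.5, 568.3]: sample 2 = 569.5 > UCL; sample 6 = 554.2 < LCL; sample 7 = 571.0 > UCL.

3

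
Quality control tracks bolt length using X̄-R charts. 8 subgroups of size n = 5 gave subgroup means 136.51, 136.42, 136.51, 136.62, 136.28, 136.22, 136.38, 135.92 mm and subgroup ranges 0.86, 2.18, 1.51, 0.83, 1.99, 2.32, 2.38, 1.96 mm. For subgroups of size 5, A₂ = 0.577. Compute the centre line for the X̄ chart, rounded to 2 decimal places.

136.36

X̄̄ = (136.51 + 136.42 + 136.51 + 136.62 + 136.28 + 136.22 + 136.38 + 135.92) / 8 = 1090.8600 / 8 = 136.3575
CL = X̄̄ = 136.3575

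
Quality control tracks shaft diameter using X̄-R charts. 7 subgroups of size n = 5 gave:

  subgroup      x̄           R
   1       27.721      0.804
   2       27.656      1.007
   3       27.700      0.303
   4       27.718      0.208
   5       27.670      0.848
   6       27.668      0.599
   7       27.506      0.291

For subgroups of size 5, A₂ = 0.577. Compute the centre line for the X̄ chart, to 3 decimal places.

27.663

X̄̄ = (27.721 + 27.656 + 27.700 + 27.718 + 27.670 + 27.668 + 27.506) / 7 = 193.6390 / 7 = 27.6627
CL = X̄̄ = 27.6627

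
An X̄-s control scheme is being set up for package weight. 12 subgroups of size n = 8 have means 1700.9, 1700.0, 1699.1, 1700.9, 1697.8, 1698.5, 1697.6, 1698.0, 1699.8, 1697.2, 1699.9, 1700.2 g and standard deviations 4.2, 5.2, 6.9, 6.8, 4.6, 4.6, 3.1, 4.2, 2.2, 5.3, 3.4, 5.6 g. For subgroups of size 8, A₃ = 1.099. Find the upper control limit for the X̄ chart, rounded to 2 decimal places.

X̄̄ = (1700.9 + 1700.0 + 1699.1 + 1700.9 + 1697.8 + 1698.5 + 1697.6 + 1698.0 + 1699.8 + 1697.2 + 1699.9 + 1700.2) / 12 = 1699.1583
s̄ = (4.2 + 5.2 + 6.9 + 6.8 + 4.6 + 4.6 + 3.1 + 4.2 + 2.2 + 5.3 + 3.4 + 5.6) / 12 = 4.6750
UCL = X̄̄ + A₃·s̄ = 1699.1583 + 1.099 × 4.6750 = 1704.2962

1704.30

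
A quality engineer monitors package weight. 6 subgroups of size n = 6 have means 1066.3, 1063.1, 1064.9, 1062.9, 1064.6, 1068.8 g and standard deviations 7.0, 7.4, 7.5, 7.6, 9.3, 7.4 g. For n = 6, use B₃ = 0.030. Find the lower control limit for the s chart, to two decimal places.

s̄ = (7.0 + 7.4 + 7.5 + 7.6 + 9.3 + 7.4) / 6 = 7.7000
LCL_s = B₃·s̄ = 0.030 × 7.7000 = 0.2310

0.23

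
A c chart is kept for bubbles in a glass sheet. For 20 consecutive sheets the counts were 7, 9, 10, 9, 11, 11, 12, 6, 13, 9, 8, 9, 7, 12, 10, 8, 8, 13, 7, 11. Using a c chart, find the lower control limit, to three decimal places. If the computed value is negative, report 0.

c̄ = (7 + 9 + 10 + 9 + 11 + 11 + 12 + 6 + 13 + 9 + 8 + 9 + 7 + 12 + 10 + 8 + 8 + 13 + 7 + 11) / 20 = 190 / 20 = 9.5000
LCL = c̄ − 3√c̄ = 9.5000 − 3 × 3.0822 = 0.2534

0.253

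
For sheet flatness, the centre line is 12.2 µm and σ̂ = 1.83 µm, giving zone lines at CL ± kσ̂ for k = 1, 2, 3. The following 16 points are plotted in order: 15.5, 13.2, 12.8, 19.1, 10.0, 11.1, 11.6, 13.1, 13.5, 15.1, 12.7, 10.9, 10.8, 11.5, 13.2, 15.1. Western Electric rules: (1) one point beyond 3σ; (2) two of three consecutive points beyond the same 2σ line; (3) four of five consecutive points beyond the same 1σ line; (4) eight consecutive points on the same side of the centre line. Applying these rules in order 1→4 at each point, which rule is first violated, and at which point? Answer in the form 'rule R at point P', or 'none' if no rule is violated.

rule 1 at point 4

Zone of each point (C = within 1σ̂, B = 1σ̂–2σ̂, A = 2σ̂–3σ̂, * = beyond 3σ̂; sign = side of CL): 1:+B, 2:+C, 3:+C, 4:+*, 5:-B, 6:-C, 7:-C, 8:+C, 9:+C, 10:+B, 11:+C, 12:-C, 13:-C, 14:-C, 15:+C, 16:+B
Rule 1 (one point beyond the 3σ limits) is satisfied at point 4.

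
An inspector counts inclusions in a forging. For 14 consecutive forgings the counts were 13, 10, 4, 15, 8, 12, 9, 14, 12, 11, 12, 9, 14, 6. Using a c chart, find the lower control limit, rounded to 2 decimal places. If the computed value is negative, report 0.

c̄ = (13 + 10 + 4 + 15 + 8 + 12 + 9 + 14 + 12 + 11 + 12 + 9 + 14 + 6) / 14 = 149 / 14 = 10.6429
LCL = c̄ − 3√c̄ = 10.6429 − 3 × 3.2623 = 0.8558

0.86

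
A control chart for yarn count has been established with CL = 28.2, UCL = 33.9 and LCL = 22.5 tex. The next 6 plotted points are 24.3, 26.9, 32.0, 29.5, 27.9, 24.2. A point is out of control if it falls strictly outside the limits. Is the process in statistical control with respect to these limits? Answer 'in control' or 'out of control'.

in control

All 6 points lie within [22.5, 33.9].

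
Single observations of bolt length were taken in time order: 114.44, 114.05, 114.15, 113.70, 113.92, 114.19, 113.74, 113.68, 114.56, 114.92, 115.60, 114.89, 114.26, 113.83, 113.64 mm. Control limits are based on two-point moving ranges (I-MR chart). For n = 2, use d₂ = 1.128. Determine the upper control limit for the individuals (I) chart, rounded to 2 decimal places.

X̄ = (114.44 + 114.05 + 114.15 + 113.70 + 113.92 + 114.19 + 113.74 + 113.68 + 114.56 + 114.92 + 115.60 + 114.89 + 114.26 + 113.83 + 113.64) / 15 = 114.2380
Moving ranges: 0.39, 0.10, 0.45, 0.22, 0.27, 0.45, 0.06, 0.88, 0.36, 0.68, 0.71, 0.63, 0.43, 0.19; M̄R̄ = 5.8200 / 14 = 0.4157
UCL = X̄ + 3·M̄R̄/d₂ = 114.2380 + 3 × 0.4157 / 1.128 = 115.3436

115.34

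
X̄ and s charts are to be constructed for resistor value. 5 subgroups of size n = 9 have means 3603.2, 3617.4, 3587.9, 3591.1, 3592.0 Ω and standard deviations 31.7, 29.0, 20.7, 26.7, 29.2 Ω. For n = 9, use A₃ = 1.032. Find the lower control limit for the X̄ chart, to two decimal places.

X̄̄ = (3603.2 + 3617.4 + 3587.9 + 3591.1 + 3592.0) / 5 = 3598.3200
s̄ = (31.7 + 29.0 + 20.7 + 26.7 + 29.2) / 5 = 27.4600
LCL = X̄̄ − A₃·s̄ = 3598.3200 − 1.032 × 27.4600 = 3569.9813

3569.98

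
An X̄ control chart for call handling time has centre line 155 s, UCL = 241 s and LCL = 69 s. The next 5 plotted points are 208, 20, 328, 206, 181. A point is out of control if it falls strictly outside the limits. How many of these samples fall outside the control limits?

2

Compare each point to [69, 241]: sample 2 = 20 < LCL; sample 3 = 328 > UCL.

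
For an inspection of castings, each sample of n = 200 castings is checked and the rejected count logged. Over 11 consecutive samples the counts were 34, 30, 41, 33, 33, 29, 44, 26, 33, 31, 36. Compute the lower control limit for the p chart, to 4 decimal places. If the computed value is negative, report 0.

p̄ = Σdᵢ / (k·n) = 370 / (11 × 200) = 0.16818
LCL = p̄ − 3·√(p̄(1−p̄)/n) = 0.16818 − 3 × 0.02645 = 0.08884

0.0888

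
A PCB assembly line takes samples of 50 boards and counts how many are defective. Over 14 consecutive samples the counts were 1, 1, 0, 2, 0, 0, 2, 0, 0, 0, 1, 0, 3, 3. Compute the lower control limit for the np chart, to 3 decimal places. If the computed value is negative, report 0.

p̄ = Σdᵢ / (k·n) = 13 / (14 × 50) = 0.01857
LCL = np̄ − 3·√(np̄(1−p̄)) = 0.9286 − 3 × 0.9546 = -1.9353 → 0 (negative, so LCL = 0)

0.000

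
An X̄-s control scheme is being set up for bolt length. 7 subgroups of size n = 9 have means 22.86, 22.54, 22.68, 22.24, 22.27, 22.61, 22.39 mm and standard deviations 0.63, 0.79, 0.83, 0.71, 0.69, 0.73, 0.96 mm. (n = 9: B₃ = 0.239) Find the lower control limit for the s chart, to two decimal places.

s̄ = (0.63 + 0.79 + 0.83 + 0.71 + 0.69 + 0.73 + 0.96) / 7 = 0.7629
LCL_s = B₃·s̄ = 0.239 × 0.7629 = 0.1823

0.18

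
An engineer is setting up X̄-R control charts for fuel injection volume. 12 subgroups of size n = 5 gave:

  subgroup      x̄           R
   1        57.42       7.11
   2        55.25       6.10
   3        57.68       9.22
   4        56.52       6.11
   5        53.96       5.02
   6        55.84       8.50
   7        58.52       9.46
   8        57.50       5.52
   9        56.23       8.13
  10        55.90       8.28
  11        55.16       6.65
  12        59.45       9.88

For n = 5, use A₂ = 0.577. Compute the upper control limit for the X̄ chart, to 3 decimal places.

X̄̄ = (57.42 + 55.25 + 57.68 + 56.52 + 53.96 + 55.84 + 58.52 + 57.50 + 56.23 + 55.90 + 55.16 + 59.45) / 12 = 679.4300 / 12 = 56.6192
R̄ = (7.11 + 6.10 + 9.22 + 6.11 + 5.02 + 8.50 + 9.46 + 5.52 + 8.13 + 8.28 + 6.65 + 9.88) / 12 = 89.9800 / 12 = 7.4983
UCL = X̄̄ + A₂·R̄ = 56.6192 + 0.577 × 7.4983 = 60.9457

60.946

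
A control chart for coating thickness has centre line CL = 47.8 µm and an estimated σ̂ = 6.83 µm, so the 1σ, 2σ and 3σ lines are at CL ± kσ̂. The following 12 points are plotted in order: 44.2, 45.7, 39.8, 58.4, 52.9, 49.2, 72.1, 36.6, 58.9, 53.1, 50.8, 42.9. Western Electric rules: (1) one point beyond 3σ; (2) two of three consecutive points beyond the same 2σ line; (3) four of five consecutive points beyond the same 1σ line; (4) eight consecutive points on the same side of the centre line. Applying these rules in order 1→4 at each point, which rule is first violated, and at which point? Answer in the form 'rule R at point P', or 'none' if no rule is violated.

Zone of each point (C = within 1σ̂, B = 1σ̂–2σ̂, A = 2σ̂–3σ̂, * = beyond 3σ̂; sign = side of CL): 1:-C, 2:-C, 3:-B, 4:+B, 5:+C, 6:+C, 7:+*, 8:-B, 9:+B, 10:+C, 11:+C, 12:-C
Rule 1 (one point beyond the 3σ limits) is satisfied at point 7.

rule 1 at point 7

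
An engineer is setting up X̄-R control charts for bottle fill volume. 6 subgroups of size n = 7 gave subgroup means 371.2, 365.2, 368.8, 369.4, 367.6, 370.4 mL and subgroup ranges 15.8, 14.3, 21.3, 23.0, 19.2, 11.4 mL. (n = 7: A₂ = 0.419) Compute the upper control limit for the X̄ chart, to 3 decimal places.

X̄̄ = (371.2 + 365.2 + 368.8 + 369.4 + 367.6 + 370.4) / 6 = 2212.6000 / 6 = 368.7667
R̄ = (15.8 + 14.3 + 21.3 + 23.0 + 19.2 + 11.4) / 6 = 105.0000 / 6 = 17.5000
UCL = X̄̄ + A₂·R̄ = 368.7667 + 0.419 × 17.5000 = 376.0992

376.099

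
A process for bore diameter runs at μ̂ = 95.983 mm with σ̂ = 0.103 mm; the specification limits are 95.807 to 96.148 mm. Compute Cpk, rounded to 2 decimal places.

Cpu = (USL − μ̂) / (3σ̂) = (96.148 − 95.983) / (3 × 0.103) = 0.5340; Cpl = (μ̂ − LSL) / (3σ̂) = (95.983 − 95.807) / (3 × 0.103) = 0.5696; Cpk = min(Cpu, Cpl) = 0.5340

0.53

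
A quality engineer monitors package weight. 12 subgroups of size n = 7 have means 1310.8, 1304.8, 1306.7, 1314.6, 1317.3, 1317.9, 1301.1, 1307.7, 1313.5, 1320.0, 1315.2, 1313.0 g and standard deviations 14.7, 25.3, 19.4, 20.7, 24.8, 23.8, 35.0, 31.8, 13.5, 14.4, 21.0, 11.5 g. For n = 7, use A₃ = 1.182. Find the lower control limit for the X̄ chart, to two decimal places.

X̄̄ = (1310.8 + 1304.8 + 1306.7 + 1314.6 + 1317.3 + 1317.9 + 1301.1 + 1307.7 + 1313.5 + 1320.0 + 1315.2 + 1313.0) / 12 = 1311.8833
s̄ = (14.7 + 25.3 + 19.4 + 20.7 + 24.8 + 23.8 + 35.0 + 31.8 + 13.5 + 14.4 + 21.0 + 11.5) / 12 = 21.3250
LCL = X̄̄ − A₃·s̄ = 1311.8833 − 1.182 × 21.3250 = 1286.6772

1286.68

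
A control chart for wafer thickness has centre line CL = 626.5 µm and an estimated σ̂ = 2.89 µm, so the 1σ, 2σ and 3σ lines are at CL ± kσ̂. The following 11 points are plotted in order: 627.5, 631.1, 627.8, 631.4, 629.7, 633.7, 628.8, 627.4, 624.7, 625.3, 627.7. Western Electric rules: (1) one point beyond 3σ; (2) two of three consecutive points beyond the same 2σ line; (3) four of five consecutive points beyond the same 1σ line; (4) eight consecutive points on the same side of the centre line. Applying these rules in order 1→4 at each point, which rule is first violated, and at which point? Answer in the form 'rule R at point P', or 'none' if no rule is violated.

rule 3 at point 6

Zone of each point (C = within 1σ̂, B = 1σ̂–2σ̂, A = 2σ̂–3σ̂, * = beyond 3σ̂; sign = side of CL): 1:+C, 2:+B, 3:+C, 4:+B, 5:+B, 6:+A, 7:+C, 8:+C, 9:-C, 10:-C, 11:+C
Rule 3 (four of five consecutive points beyond the same 1σ limit) is satisfied at point 6.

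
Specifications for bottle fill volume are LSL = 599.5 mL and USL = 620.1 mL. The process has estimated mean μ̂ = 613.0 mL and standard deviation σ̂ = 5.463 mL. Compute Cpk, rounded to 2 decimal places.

0.43

Cpu = (USL − μ̂) / (3σ̂) = (620.1 − 613.0) / (3 × 5.463) = 0.4332; Cpl = (μ̂ − LSL) / (3σ̂) = (613.0 − 599.5) / (3 × 5.463) = 0.8237; Cpk = min(Cpu, Cpl) = 0.4332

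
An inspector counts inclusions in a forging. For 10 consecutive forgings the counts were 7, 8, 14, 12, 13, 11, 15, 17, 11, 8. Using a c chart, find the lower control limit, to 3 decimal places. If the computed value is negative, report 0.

c̄ = (7 + 8 + 14 + 12 + 13 + 11 + 15 + 17 + 11 + 8) / 10 = 116 / 10 = 11.6000
LCL = c̄ − 3√c̄ = 11.6000 − 3 × 3.4059 = 1.3824

1.382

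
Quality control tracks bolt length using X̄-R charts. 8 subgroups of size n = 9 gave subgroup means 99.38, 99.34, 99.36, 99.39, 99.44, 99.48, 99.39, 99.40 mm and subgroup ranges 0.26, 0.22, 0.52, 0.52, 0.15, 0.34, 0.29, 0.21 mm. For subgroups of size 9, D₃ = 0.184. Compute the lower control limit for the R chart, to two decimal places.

0.06

R̄ = (0.26 + 0.22 + 0.52 + 0.52 + 0.15 + 0.34 + 0.29 + 0.21) / 8 = 2.5100 / 8 = 0.3138
LCL_R = D₃·R̄ = 0.184 × 0.3138 = 0.0577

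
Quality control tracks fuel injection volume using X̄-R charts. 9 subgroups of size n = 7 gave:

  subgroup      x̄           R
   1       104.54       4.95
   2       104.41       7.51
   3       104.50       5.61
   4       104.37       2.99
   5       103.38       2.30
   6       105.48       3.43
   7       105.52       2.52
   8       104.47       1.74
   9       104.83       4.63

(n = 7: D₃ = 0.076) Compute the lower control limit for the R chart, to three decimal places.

R̄ = (4.95 + 7.51 + 5.61 + 2.99 + 2.30 + 3.43 + 2.52 + 1.74 + 4.63) / 9 = 35.6800 / 9 = 3.9644
LCL_R = D₃·R̄ = 0.076 × 3.9644 = 0.3013

0.301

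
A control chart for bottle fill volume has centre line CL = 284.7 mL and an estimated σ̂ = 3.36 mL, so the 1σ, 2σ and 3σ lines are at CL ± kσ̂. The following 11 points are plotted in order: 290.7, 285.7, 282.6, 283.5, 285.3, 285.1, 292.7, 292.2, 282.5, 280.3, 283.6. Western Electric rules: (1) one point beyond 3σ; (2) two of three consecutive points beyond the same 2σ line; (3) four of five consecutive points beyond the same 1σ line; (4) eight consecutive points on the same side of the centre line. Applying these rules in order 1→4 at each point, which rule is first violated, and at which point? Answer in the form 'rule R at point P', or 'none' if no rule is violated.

rule 2 at point 8

Zone of each point (C = within 1σ̂, B = 1σ̂–2σ̂, A = 2σ̂–3σ̂, * = beyond 3σ̂; sign = side of CL): 1:+B, 2:+C, 3:-C, 4:-C, 5:+C, 6:+C, 7:+A, 8:+A, 9:-C, 10:-B, 11:-C
Rule 2 (two of three consecutive points beyond the same 2σ limit) is satisfied at point 8.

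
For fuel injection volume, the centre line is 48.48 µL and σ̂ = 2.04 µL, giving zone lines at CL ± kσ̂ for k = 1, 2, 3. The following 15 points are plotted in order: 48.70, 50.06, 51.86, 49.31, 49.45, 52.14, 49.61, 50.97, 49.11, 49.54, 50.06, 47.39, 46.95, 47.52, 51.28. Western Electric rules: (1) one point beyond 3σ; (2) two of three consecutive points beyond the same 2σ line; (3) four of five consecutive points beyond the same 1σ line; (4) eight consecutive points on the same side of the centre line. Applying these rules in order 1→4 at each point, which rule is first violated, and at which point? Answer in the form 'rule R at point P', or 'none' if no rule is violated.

rule 4 at point 8

Zone of each point (C = within 1σ̂, B = 1σ̂–2σ̂, A = 2σ̂–3σ̂, * = beyond 3σ̂; sign = side of CL): 1:+C, 2:+C, 3:+B, 4:+C, 5:+C, 6:+B, 7:+C, 8:+B, 9:+C, 10:+C, 11:+C, 12:-C, 13:-C, 14:-C, 15:+B
Rule 4 (eight consecutive points on the same side of the centre line) is satisfied at point 8.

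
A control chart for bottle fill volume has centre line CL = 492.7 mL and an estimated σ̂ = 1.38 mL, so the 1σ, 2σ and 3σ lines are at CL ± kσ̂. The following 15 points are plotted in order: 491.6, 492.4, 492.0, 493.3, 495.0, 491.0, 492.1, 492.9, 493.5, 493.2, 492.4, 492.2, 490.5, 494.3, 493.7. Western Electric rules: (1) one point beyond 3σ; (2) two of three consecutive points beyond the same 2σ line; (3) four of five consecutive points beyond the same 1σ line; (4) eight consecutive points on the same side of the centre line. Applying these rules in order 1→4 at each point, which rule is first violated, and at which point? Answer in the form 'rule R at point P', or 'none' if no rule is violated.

none

Zone of each point (C = within 1σ̂, B = 1σ̂–2σ̂, A = 2σ̂–3σ̂, * = beyond 3σ̂; sign = side of CL): 1:-C, 2:-C, 3:-C, 4:+C, 5:+B, 6:-B, 7:-C, 8:+C, 9:+C, 10:+C, 11:-C, 12:-C, 13:-B, 14:+B, 15:+C
No rule fires across all 15 points.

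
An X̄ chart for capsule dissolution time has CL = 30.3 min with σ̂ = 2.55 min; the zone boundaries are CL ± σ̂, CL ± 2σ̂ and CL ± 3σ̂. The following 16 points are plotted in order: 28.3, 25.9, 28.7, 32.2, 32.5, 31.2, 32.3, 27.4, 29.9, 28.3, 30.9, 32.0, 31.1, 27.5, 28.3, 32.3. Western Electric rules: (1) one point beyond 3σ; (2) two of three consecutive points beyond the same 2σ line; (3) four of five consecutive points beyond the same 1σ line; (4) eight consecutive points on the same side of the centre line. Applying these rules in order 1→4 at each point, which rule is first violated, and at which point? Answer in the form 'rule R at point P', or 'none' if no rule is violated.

Zone of each point (C = within 1σ̂, B = 1σ̂–2σ̂, A = 2σ̂–3σ̂, * = beyond 3σ̂; sign = side of CL): 1:-C, 2:-B, 3:-C, 4:+C, 5:+C, 6:+C, 7:+C, 8:-B, 9:-C, 10:-C, 11:+C, 12:+C, 13:+C, 14:-B, 15:-C, 16:+C
No rule fires across all 16 points.

none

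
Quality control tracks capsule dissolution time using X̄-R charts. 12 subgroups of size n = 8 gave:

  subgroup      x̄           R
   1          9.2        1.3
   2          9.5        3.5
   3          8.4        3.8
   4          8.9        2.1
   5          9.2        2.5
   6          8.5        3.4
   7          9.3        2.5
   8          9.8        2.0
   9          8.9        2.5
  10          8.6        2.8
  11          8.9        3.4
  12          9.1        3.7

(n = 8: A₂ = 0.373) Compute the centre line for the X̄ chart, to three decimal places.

9.025

X̄̄ = (9.2 + 9.5 + 8.4 + 8.9 + 9.2 + 8.5 + 9.3 + 9.8 + 8.9 + 8.6 + 8.9 + 9.1) / 12 = 108.3000 / 12 = 9.0250
CL = X̄̄ = 9.0250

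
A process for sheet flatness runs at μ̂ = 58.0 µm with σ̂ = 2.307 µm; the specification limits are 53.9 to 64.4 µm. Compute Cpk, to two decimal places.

Cpu = (USL − μ̂) / (3σ̂) = (64.4 − 58.0) / (3 × 2.307) = 0.9247; Cpl = (μ̂ − LSL) / (3σ̂) = (58.0 − 53.9) / (3 × 2.307) = 0.5924; Cpk = min(Cpu, Cpl) = 0.5924

0.59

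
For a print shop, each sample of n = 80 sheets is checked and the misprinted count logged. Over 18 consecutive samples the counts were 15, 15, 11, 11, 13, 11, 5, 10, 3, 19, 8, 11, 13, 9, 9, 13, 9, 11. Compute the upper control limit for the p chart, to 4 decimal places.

0.2511

p̄ = Σdᵢ / (k·n) = 196 / (18 × 80) = 0.13611
UCL = p̄ + 3·√(p̄(1−p̄)/n) = 0.13611 + 3 × √(0.13611×0.86389/80) = 0.13611 + 3 × 0.03834 = 0.25113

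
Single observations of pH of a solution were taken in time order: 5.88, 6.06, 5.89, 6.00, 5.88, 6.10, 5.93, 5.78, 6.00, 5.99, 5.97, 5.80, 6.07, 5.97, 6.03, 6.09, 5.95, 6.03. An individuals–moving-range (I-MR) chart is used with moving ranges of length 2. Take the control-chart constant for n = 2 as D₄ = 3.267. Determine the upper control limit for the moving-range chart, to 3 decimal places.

Moving ranges: 0.18, 0.17, 0.11, 0.12, 0.22, 0.17, 0.15, 0.22, 0.01, 0.02, 0.17, 0.27, 0.10, 0.06, 0.06, 0.14, 0.08; M̄R̄ = 2.2500 / 17 = 0.1324
UCL_MR = D₄·M̄R̄ = 3.267 × 0.1324 = 0.4324

0.432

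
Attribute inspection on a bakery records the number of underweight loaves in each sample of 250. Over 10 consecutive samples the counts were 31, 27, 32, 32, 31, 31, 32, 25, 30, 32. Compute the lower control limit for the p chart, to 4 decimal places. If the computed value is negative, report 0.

p̄ = Σdᵢ / (k·n) = 303 / (10 × 250) = 0.12120
LCL = p̄ − 3·√(p̄(1−p̄)/n) = 0.12120 − 3 × 0.02064 = 0.05928

0.0593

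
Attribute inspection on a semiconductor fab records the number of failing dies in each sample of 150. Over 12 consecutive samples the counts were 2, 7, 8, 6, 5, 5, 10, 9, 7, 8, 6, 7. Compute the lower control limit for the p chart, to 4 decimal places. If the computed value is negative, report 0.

0.0000

p̄ = Σdᵢ / (k·n) = 80 / (12 × 150) = 0.04444
LCL = p̄ − 3·√(p̄(1−p̄)/n) = 0.04444 − 3 × 0.01683 = -0.00603 → 0 (negative, so LCL = 0)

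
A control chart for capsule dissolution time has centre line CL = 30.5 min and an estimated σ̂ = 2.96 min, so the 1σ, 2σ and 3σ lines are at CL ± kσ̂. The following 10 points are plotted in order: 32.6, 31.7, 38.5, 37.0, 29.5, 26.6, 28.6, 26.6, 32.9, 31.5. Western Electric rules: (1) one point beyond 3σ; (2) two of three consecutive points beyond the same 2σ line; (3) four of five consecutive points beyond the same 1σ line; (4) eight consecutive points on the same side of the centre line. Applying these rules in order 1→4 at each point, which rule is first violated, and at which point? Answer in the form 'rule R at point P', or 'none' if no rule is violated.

rule 2 at point 4

Zone of each point (C = within 1σ̂, B = 1σ̂–2σ̂, A = 2σ̂–3σ̂, * = beyond 3σ̂; sign = side of CL): 1:+C, 2:+C, 3:+A, 4:+A, 5:-C, 6:-B, 7:-C, 8:-B, 9:+C, 10:+C
Rule 2 (two of three consecutive points beyond the same 2σ limit) is satisfied at point 4.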